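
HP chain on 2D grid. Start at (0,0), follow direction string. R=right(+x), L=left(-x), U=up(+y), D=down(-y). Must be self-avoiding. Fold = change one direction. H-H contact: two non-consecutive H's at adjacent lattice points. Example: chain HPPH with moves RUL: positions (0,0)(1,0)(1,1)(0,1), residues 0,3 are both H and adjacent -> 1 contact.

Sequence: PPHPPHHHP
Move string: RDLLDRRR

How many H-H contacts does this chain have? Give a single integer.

Positions: [(0, 0), (1, 0), (1, -1), (0, -1), (-1, -1), (-1, -2), (0, -2), (1, -2), (2, -2)]
H-H contact: residue 2 @(1,-1) - residue 7 @(1, -2)

Answer: 1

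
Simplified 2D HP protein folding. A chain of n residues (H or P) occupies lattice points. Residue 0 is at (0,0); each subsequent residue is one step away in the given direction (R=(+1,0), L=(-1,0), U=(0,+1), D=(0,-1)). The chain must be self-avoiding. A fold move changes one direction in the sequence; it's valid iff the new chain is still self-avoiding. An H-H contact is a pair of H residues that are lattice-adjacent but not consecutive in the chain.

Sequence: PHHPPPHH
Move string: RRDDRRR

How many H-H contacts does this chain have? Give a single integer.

Answer: 0

Derivation:
Positions: [(0, 0), (1, 0), (2, 0), (2, -1), (2, -2), (3, -2), (4, -2), (5, -2)]
No H-H contacts found.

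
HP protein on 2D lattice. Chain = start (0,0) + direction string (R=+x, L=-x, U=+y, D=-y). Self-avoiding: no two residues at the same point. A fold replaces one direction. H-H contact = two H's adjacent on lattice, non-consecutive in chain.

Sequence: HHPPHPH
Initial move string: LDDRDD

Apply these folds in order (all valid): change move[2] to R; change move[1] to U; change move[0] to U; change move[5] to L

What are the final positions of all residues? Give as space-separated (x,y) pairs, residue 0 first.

Initial moves: LDDRDD
Fold: move[2]->R => LDRRDD (positions: [(0, 0), (-1, 0), (-1, -1), (0, -1), (1, -1), (1, -2), (1, -3)])
Fold: move[1]->U => LURRDD (positions: [(0, 0), (-1, 0), (-1, 1), (0, 1), (1, 1), (1, 0), (1, -1)])
Fold: move[0]->U => UURRDD (positions: [(0, 0), (0, 1), (0, 2), (1, 2), (2, 2), (2, 1), (2, 0)])
Fold: move[5]->L => UURRDL (positions: [(0, 0), (0, 1), (0, 2), (1, 2), (2, 2), (2, 1), (1, 1)])

Answer: (0,0) (0,1) (0,2) (1,2) (2,2) (2,1) (1,1)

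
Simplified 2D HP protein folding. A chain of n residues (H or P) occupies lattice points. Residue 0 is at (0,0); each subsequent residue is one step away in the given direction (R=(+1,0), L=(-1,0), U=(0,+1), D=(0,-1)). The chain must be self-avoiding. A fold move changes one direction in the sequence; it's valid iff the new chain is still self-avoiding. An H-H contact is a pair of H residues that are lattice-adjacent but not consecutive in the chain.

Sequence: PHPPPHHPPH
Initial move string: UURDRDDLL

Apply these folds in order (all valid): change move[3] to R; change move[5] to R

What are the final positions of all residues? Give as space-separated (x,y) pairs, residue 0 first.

Answer: (0,0) (0,1) (0,2) (1,2) (2,2) (3,2) (4,2) (4,1) (3,1) (2,1)

Derivation:
Initial moves: UURDRDDLL
Fold: move[3]->R => UURRRDDLL (positions: [(0, 0), (0, 1), (0, 2), (1, 2), (2, 2), (3, 2), (3, 1), (3, 0), (2, 0), (1, 0)])
Fold: move[5]->R => UURRRRDLL (positions: [(0, 0), (0, 1), (0, 2), (1, 2), (2, 2), (3, 2), (4, 2), (4, 1), (3, 1), (2, 1)])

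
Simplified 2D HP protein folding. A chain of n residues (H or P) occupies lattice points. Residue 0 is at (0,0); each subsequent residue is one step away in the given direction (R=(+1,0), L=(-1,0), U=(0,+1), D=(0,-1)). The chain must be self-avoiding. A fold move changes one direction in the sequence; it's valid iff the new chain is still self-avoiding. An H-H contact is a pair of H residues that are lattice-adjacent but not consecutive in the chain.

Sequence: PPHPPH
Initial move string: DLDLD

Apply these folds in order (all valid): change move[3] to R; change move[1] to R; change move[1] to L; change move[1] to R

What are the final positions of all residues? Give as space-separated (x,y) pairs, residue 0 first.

Answer: (0,0) (0,-1) (1,-1) (1,-2) (2,-2) (2,-3)

Derivation:
Initial moves: DLDLD
Fold: move[3]->R => DLDRD (positions: [(0, 0), (0, -1), (-1, -1), (-1, -2), (0, -2), (0, -3)])
Fold: move[1]->R => DRDRD (positions: [(0, 0), (0, -1), (1, -1), (1, -2), (2, -2), (2, -3)])
Fold: move[1]->L => DLDRD (positions: [(0, 0), (0, -1), (-1, -1), (-1, -2), (0, -2), (0, -3)])
Fold: move[1]->R => DRDRD (positions: [(0, 0), (0, -1), (1, -1), (1, -2), (2, -2), (2, -3)])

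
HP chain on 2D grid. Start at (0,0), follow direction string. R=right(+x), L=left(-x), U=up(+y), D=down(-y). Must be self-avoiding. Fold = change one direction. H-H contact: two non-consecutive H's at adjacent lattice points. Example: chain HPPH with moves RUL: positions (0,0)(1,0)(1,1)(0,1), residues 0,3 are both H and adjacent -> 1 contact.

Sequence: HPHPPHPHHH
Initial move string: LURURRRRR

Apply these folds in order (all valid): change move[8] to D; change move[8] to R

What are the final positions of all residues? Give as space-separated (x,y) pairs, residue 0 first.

Answer: (0,0) (-1,0) (-1,1) (0,1) (0,2) (1,2) (2,2) (3,2) (4,2) (5,2)

Derivation:
Initial moves: LURURRRRR
Fold: move[8]->D => LURURRRRD (positions: [(0, 0), (-1, 0), (-1, 1), (0, 1), (0, 2), (1, 2), (2, 2), (3, 2), (4, 2), (4, 1)])
Fold: move[8]->R => LURURRRRR (positions: [(0, 0), (-1, 0), (-1, 1), (0, 1), (0, 2), (1, 2), (2, 2), (3, 2), (4, 2), (5, 2)])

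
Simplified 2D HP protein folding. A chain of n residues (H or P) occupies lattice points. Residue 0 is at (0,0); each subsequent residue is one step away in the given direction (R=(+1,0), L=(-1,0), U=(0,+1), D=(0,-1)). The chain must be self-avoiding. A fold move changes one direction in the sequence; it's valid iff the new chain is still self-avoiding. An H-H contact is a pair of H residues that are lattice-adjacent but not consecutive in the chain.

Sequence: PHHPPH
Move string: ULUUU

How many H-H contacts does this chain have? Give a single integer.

Answer: 0

Derivation:
Positions: [(0, 0), (0, 1), (-1, 1), (-1, 2), (-1, 3), (-1, 4)]
No H-H contacts found.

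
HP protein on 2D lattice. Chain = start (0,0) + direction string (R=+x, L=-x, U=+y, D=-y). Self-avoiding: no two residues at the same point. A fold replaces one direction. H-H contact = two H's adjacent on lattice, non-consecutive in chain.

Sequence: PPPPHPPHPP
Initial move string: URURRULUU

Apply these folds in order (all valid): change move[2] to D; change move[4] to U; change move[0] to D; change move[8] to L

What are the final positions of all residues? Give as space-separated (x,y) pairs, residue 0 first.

Answer: (0,0) (0,-1) (1,-1) (1,-2) (2,-2) (2,-1) (2,0) (1,0) (1,1) (0,1)

Derivation:
Initial moves: URURRULUU
Fold: move[2]->D => URDRRULUU (positions: [(0, 0), (0, 1), (1, 1), (1, 0), (2, 0), (3, 0), (3, 1), (2, 1), (2, 2), (2, 3)])
Fold: move[4]->U => URDRUULUU (positions: [(0, 0), (0, 1), (1, 1), (1, 0), (2, 0), (2, 1), (2, 2), (1, 2), (1, 3), (1, 4)])
Fold: move[0]->D => DRDRUULUU (positions: [(0, 0), (0, -1), (1, -1), (1, -2), (2, -2), (2, -1), (2, 0), (1, 0), (1, 1), (1, 2)])
Fold: move[8]->L => DRDRUULUL (positions: [(0, 0), (0, -1), (1, -1), (1, -2), (2, -2), (2, -1), (2, 0), (1, 0), (1, 1), (0, 1)])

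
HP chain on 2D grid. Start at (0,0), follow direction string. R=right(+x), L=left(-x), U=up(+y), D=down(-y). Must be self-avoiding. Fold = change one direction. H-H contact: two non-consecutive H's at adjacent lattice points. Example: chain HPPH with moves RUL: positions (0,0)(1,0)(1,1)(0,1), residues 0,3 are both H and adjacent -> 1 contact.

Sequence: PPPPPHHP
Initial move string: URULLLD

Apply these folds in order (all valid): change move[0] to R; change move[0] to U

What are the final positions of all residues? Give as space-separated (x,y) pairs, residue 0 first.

Answer: (0,0) (0,1) (1,1) (1,2) (0,2) (-1,2) (-2,2) (-2,1)

Derivation:
Initial moves: URULLLD
Fold: move[0]->R => RRULLLD (positions: [(0, 0), (1, 0), (2, 0), (2, 1), (1, 1), (0, 1), (-1, 1), (-1, 0)])
Fold: move[0]->U => URULLLD (positions: [(0, 0), (0, 1), (1, 1), (1, 2), (0, 2), (-1, 2), (-2, 2), (-2, 1)])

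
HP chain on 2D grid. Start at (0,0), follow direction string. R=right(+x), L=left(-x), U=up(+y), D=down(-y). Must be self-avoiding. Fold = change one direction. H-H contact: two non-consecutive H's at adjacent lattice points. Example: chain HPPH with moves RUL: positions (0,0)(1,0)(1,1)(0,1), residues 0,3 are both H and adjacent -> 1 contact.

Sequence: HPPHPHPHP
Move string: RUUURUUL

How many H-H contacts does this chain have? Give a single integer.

Answer: 0

Derivation:
Positions: [(0, 0), (1, 0), (1, 1), (1, 2), (1, 3), (2, 3), (2, 4), (2, 5), (1, 5)]
No H-H contacts found.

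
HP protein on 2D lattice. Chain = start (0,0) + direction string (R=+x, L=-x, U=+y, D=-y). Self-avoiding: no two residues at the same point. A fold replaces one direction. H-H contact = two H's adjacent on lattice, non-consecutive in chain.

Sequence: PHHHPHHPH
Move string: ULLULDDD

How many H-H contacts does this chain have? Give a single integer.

Positions: [(0, 0), (0, 1), (-1, 1), (-2, 1), (-2, 2), (-3, 2), (-3, 1), (-3, 0), (-3, -1)]
H-H contact: residue 3 @(-2,1) - residue 6 @(-3, 1)

Answer: 1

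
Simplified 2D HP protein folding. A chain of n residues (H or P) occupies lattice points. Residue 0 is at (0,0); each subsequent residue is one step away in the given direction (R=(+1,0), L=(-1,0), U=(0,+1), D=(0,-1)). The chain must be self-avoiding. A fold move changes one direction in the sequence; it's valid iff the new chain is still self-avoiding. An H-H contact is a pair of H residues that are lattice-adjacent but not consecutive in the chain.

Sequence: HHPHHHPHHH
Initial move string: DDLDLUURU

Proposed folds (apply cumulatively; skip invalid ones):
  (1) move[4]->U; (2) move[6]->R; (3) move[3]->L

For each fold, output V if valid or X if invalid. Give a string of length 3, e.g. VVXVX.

Initial: DDLDLUURU -> [(0, 0), (0, -1), (0, -2), (-1, -2), (-1, -3), (-2, -3), (-2, -2), (-2, -1), (-1, -1), (-1, 0)]
Fold 1: move[4]->U => DDLDUUURU INVALID (collision), skipped
Fold 2: move[6]->R => DDLDLURRU INVALID (collision), skipped
Fold 3: move[3]->L => DDLLLUURU VALID

Answer: XXV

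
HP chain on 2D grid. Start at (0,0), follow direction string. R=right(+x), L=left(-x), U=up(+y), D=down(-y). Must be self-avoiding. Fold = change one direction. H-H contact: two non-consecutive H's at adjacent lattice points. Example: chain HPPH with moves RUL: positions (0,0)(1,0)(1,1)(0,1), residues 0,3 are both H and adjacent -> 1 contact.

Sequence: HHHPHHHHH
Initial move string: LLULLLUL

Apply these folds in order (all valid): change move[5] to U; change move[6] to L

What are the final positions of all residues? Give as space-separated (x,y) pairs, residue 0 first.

Initial moves: LLULLLUL
Fold: move[5]->U => LLULLUUL (positions: [(0, 0), (-1, 0), (-2, 0), (-2, 1), (-3, 1), (-4, 1), (-4, 2), (-4, 3), (-5, 3)])
Fold: move[6]->L => LLULLULL (positions: [(0, 0), (-1, 0), (-2, 0), (-2, 1), (-3, 1), (-4, 1), (-4, 2), (-5, 2), (-6, 2)])

Answer: (0,0) (-1,0) (-2,0) (-2,1) (-3,1) (-4,1) (-4,2) (-5,2) (-6,2)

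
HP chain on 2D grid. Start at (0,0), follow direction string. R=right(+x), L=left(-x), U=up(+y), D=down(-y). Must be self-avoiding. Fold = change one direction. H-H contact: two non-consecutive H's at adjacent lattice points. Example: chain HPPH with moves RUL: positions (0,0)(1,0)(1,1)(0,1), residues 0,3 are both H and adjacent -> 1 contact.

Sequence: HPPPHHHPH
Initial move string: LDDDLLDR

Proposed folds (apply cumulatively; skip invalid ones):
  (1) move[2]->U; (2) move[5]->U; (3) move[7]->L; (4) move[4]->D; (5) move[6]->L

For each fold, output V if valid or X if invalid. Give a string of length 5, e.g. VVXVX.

Answer: XXVVV

Derivation:
Initial: LDDDLLDR -> [(0, 0), (-1, 0), (-1, -1), (-1, -2), (-1, -3), (-2, -3), (-3, -3), (-3, -4), (-2, -4)]
Fold 1: move[2]->U => LDUDLLDR INVALID (collision), skipped
Fold 2: move[5]->U => LDDDLUDR INVALID (collision), skipped
Fold 3: move[7]->L => LDDDLLDL VALID
Fold 4: move[4]->D => LDDDDLDL VALID
Fold 5: move[6]->L => LDDDDLLL VALID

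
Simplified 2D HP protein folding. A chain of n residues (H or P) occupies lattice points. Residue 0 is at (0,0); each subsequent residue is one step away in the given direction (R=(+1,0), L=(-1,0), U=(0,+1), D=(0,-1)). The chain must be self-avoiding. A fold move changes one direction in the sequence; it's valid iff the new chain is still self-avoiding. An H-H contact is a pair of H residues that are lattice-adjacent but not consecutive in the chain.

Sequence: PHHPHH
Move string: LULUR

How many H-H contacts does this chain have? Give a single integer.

Positions: [(0, 0), (-1, 0), (-1, 1), (-2, 1), (-2, 2), (-1, 2)]
H-H contact: residue 2 @(-1,1) - residue 5 @(-1, 2)

Answer: 1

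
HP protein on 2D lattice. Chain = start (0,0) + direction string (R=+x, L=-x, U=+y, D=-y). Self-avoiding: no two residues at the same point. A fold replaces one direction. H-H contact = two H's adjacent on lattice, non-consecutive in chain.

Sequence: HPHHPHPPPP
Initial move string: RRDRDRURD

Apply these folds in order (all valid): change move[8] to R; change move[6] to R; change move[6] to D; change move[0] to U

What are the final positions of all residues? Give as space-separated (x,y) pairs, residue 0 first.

Answer: (0,0) (0,1) (1,1) (1,0) (2,0) (2,-1) (3,-1) (3,-2) (4,-2) (5,-2)

Derivation:
Initial moves: RRDRDRURD
Fold: move[8]->R => RRDRDRURR (positions: [(0, 0), (1, 0), (2, 0), (2, -1), (3, -1), (3, -2), (4, -2), (4, -1), (5, -1), (6, -1)])
Fold: move[6]->R => RRDRDRRRR (positions: [(0, 0), (1, 0), (2, 0), (2, -1), (3, -1), (3, -2), (4, -2), (5, -2), (6, -2), (7, -2)])
Fold: move[6]->D => RRDRDRDRR (positions: [(0, 0), (1, 0), (2, 0), (2, -1), (3, -1), (3, -2), (4, -2), (4, -3), (5, -3), (6, -3)])
Fold: move[0]->U => URDRDRDRR (positions: [(0, 0), (0, 1), (1, 1), (1, 0), (2, 0), (2, -1), (3, -1), (3, -2), (4, -2), (5, -2)])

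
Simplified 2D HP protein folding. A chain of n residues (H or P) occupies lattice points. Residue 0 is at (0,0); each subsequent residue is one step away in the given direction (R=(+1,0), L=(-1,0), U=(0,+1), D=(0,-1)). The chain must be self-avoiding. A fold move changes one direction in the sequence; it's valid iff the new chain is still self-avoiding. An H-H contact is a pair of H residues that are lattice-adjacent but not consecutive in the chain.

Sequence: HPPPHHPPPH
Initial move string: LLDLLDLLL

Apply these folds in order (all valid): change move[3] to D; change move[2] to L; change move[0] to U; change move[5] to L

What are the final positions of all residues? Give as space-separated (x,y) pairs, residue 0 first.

Initial moves: LLDLLDLLL
Fold: move[3]->D => LLDDLDLLL (positions: [(0, 0), (-1, 0), (-2, 0), (-2, -1), (-2, -2), (-3, -2), (-3, -3), (-4, -3), (-5, -3), (-6, -3)])
Fold: move[2]->L => LLLDLDLLL (positions: [(0, 0), (-1, 0), (-2, 0), (-3, 0), (-3, -1), (-4, -1), (-4, -2), (-5, -2), (-6, -2), (-7, -2)])
Fold: move[0]->U => ULLDLDLLL (positions: [(0, 0), (0, 1), (-1, 1), (-2, 1), (-2, 0), (-3, 0), (-3, -1), (-4, -1), (-5, -1), (-6, -1)])
Fold: move[5]->L => ULLDLLLLL (positions: [(0, 0), (0, 1), (-1, 1), (-2, 1), (-2, 0), (-3, 0), (-4, 0), (-5, 0), (-6, 0), (-7, 0)])

Answer: (0,0) (0,1) (-1,1) (-2,1) (-2,0) (-3,0) (-4,0) (-5,0) (-6,0) (-7,0)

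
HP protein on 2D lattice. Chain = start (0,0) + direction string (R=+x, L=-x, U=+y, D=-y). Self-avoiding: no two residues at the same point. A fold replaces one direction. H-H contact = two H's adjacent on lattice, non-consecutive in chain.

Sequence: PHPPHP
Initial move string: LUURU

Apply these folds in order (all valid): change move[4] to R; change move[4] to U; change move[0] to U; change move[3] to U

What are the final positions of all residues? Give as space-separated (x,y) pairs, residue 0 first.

Initial moves: LUURU
Fold: move[4]->R => LUURR (positions: [(0, 0), (-1, 0), (-1, 1), (-1, 2), (0, 2), (1, 2)])
Fold: move[4]->U => LUURU (positions: [(0, 0), (-1, 0), (-1, 1), (-1, 2), (0, 2), (0, 3)])
Fold: move[0]->U => UUURU (positions: [(0, 0), (0, 1), (0, 2), (0, 3), (1, 3), (1, 4)])
Fold: move[3]->U => UUUUU (positions: [(0, 0), (0, 1), (0, 2), (0, 3), (0, 4), (0, 5)])

Answer: (0,0) (0,1) (0,2) (0,3) (0,4) (0,5)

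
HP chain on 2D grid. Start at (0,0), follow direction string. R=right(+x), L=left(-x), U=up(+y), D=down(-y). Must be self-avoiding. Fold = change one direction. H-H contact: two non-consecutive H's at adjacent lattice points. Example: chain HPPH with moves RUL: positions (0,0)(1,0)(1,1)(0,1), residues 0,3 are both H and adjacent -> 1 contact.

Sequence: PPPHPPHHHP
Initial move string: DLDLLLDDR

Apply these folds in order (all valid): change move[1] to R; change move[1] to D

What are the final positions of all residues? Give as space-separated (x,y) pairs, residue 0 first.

Initial moves: DLDLLLDDR
Fold: move[1]->R => DRDLLLDDR (positions: [(0, 0), (0, -1), (1, -1), (1, -2), (0, -2), (-1, -2), (-2, -2), (-2, -3), (-2, -4), (-1, -4)])
Fold: move[1]->D => DDDLLLDDR (positions: [(0, 0), (0, -1), (0, -2), (0, -3), (-1, -3), (-2, -3), (-3, -3), (-3, -4), (-3, -5), (-2, -5)])

Answer: (0,0) (0,-1) (0,-2) (0,-3) (-1,-3) (-2,-3) (-3,-3) (-3,-4) (-3,-5) (-2,-5)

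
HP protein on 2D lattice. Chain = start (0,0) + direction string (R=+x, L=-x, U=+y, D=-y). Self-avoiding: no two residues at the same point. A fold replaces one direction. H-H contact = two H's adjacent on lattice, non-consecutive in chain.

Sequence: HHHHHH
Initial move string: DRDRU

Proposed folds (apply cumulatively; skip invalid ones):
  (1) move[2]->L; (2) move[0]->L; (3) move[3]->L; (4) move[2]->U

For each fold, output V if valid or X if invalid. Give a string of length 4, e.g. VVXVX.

Initial: DRDRU -> [(0, 0), (0, -1), (1, -1), (1, -2), (2, -2), (2, -1)]
Fold 1: move[2]->L => DRLRU INVALID (collision), skipped
Fold 2: move[0]->L => LRDRU INVALID (collision), skipped
Fold 3: move[3]->L => DRDLU INVALID (collision), skipped
Fold 4: move[2]->U => DRURU VALID

Answer: XXXV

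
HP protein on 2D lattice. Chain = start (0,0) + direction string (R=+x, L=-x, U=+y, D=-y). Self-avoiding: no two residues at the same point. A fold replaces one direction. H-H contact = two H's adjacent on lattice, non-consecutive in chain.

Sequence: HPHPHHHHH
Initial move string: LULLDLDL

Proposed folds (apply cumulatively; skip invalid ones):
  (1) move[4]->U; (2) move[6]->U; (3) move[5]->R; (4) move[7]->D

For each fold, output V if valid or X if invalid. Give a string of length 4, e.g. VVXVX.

Answer: VVVX

Derivation:
Initial: LULLDLDL -> [(0, 0), (-1, 0), (-1, 1), (-2, 1), (-3, 1), (-3, 0), (-4, 0), (-4, -1), (-5, -1)]
Fold 1: move[4]->U => LULLULDL VALID
Fold 2: move[6]->U => LULLULUL VALID
Fold 3: move[5]->R => LULLURUL VALID
Fold 4: move[7]->D => LULLURUD INVALID (collision), skipped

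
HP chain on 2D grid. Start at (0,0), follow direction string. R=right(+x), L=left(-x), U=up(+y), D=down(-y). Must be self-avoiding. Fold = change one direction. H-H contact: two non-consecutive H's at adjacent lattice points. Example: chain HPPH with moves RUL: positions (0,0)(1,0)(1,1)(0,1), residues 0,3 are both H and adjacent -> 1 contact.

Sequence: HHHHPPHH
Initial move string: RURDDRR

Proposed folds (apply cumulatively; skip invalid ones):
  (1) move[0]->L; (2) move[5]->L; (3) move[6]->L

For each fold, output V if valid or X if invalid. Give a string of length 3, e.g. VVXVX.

Answer: XXX

Derivation:
Initial: RURDDRR -> [(0, 0), (1, 0), (1, 1), (2, 1), (2, 0), (2, -1), (3, -1), (4, -1)]
Fold 1: move[0]->L => LURDDRR INVALID (collision), skipped
Fold 2: move[5]->L => RURDDLR INVALID (collision), skipped
Fold 3: move[6]->L => RURDDRL INVALID (collision), skipped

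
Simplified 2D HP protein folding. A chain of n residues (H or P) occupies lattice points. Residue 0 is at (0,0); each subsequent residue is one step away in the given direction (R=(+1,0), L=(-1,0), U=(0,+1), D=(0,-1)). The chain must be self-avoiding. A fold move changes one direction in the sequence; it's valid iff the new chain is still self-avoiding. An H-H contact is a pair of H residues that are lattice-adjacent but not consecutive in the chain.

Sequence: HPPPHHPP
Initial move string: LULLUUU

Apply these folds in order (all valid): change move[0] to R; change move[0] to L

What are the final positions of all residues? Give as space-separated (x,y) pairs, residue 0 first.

Answer: (0,0) (-1,0) (-1,1) (-2,1) (-3,1) (-3,2) (-3,3) (-3,4)

Derivation:
Initial moves: LULLUUU
Fold: move[0]->R => RULLUUU (positions: [(0, 0), (1, 0), (1, 1), (0, 1), (-1, 1), (-1, 2), (-1, 3), (-1, 4)])
Fold: move[0]->L => LULLUUU (positions: [(0, 0), (-1, 0), (-1, 1), (-2, 1), (-3, 1), (-3, 2), (-3, 3), (-3, 4)])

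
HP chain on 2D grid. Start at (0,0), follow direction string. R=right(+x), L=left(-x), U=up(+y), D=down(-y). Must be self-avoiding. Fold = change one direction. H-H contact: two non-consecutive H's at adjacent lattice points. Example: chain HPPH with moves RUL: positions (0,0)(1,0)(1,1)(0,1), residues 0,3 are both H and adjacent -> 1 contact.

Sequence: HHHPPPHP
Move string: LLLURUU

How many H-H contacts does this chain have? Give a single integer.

Positions: [(0, 0), (-1, 0), (-2, 0), (-3, 0), (-3, 1), (-2, 1), (-2, 2), (-2, 3)]
No H-H contacts found.

Answer: 0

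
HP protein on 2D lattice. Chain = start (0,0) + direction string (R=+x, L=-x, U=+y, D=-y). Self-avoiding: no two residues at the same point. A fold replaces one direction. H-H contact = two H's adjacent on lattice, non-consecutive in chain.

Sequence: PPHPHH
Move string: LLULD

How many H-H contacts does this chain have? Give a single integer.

Positions: [(0, 0), (-1, 0), (-2, 0), (-2, 1), (-3, 1), (-3, 0)]
H-H contact: residue 2 @(-2,0) - residue 5 @(-3, 0)

Answer: 1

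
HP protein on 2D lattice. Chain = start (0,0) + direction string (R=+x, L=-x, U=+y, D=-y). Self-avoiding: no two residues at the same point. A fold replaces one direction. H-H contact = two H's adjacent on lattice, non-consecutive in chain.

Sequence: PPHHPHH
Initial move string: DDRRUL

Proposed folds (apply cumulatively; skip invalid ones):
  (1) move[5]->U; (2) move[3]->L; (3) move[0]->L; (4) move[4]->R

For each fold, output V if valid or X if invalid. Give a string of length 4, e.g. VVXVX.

Answer: VXVV

Derivation:
Initial: DDRRUL -> [(0, 0), (0, -1), (0, -2), (1, -2), (2, -2), (2, -1), (1, -1)]
Fold 1: move[5]->U => DDRRUU VALID
Fold 2: move[3]->L => DDRLUU INVALID (collision), skipped
Fold 3: move[0]->L => LDRRUU VALID
Fold 4: move[4]->R => LDRRRU VALID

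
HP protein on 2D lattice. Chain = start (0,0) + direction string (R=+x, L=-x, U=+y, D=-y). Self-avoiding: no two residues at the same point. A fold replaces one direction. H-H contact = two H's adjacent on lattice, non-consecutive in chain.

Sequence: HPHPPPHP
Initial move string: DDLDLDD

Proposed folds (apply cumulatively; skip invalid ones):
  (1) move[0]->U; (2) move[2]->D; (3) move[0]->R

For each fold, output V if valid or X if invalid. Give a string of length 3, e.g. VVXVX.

Initial: DDLDLDD -> [(0, 0), (0, -1), (0, -2), (-1, -2), (-1, -3), (-2, -3), (-2, -4), (-2, -5)]
Fold 1: move[0]->U => UDLDLDD INVALID (collision), skipped
Fold 2: move[2]->D => DDDDLDD VALID
Fold 3: move[0]->R => RDDDLDD VALID

Answer: XVV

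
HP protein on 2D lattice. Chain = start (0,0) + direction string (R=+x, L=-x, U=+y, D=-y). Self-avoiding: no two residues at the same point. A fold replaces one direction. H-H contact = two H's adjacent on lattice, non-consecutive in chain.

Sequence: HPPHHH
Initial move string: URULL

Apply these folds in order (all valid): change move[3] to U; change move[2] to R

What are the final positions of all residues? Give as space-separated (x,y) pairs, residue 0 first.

Initial moves: URULL
Fold: move[3]->U => URUUL (positions: [(0, 0), (0, 1), (1, 1), (1, 2), (1, 3), (0, 3)])
Fold: move[2]->R => URRUL (positions: [(0, 0), (0, 1), (1, 1), (2, 1), (2, 2), (1, 2)])

Answer: (0,0) (0,1) (1,1) (2,1) (2,2) (1,2)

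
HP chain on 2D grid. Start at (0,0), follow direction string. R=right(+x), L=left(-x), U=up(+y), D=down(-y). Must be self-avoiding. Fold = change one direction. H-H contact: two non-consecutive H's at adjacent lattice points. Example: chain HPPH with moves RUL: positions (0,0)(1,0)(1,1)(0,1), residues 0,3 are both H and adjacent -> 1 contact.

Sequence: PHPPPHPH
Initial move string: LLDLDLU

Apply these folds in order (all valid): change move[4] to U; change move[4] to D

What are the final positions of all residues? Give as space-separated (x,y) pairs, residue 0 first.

Answer: (0,0) (-1,0) (-2,0) (-2,-1) (-3,-1) (-3,-2) (-4,-2) (-4,-1)

Derivation:
Initial moves: LLDLDLU
Fold: move[4]->U => LLDLULU (positions: [(0, 0), (-1, 0), (-2, 0), (-2, -1), (-3, -1), (-3, 0), (-4, 0), (-4, 1)])
Fold: move[4]->D => LLDLDLU (positions: [(0, 0), (-1, 0), (-2, 0), (-2, -1), (-3, -1), (-3, -2), (-4, -2), (-4, -1)])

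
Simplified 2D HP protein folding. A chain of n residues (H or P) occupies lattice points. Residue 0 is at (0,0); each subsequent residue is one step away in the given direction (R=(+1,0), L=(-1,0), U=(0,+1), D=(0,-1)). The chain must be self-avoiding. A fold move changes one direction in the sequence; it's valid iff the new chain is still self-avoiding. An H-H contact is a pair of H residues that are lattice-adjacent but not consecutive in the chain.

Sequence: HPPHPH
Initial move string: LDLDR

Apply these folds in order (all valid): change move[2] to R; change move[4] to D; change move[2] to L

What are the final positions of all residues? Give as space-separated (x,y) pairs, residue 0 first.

Answer: (0,0) (-1,0) (-1,-1) (-2,-1) (-2,-2) (-2,-3)

Derivation:
Initial moves: LDLDR
Fold: move[2]->R => LDRDR (positions: [(0, 0), (-1, 0), (-1, -1), (0, -1), (0, -2), (1, -2)])
Fold: move[4]->D => LDRDD (positions: [(0, 0), (-1, 0), (-1, -1), (0, -1), (0, -2), (0, -3)])
Fold: move[2]->L => LDLDD (positions: [(0, 0), (-1, 0), (-1, -1), (-2, -1), (-2, -2), (-2, -3)])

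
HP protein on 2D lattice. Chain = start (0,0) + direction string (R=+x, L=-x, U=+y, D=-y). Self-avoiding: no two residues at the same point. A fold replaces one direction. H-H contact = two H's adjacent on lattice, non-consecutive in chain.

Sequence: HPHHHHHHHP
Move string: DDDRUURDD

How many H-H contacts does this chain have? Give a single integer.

Answer: 2

Derivation:
Positions: [(0, 0), (0, -1), (0, -2), (0, -3), (1, -3), (1, -2), (1, -1), (2, -1), (2, -2), (2, -3)]
H-H contact: residue 2 @(0,-2) - residue 5 @(1, -2)
H-H contact: residue 5 @(1,-2) - residue 8 @(2, -2)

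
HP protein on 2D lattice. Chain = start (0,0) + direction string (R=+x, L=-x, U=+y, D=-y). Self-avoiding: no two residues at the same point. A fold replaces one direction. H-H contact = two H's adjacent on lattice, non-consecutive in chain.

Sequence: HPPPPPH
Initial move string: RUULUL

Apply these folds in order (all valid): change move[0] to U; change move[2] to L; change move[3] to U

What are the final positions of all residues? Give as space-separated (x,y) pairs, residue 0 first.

Initial moves: RUULUL
Fold: move[0]->U => UUULUL (positions: [(0, 0), (0, 1), (0, 2), (0, 3), (-1, 3), (-1, 4), (-2, 4)])
Fold: move[2]->L => UULLUL (positions: [(0, 0), (0, 1), (0, 2), (-1, 2), (-2, 2), (-2, 3), (-3, 3)])
Fold: move[3]->U => UULUUL (positions: [(0, 0), (0, 1), (0, 2), (-1, 2), (-1, 3), (-1, 4), (-2, 4)])

Answer: (0,0) (0,1) (0,2) (-1,2) (-1,3) (-1,4) (-2,4)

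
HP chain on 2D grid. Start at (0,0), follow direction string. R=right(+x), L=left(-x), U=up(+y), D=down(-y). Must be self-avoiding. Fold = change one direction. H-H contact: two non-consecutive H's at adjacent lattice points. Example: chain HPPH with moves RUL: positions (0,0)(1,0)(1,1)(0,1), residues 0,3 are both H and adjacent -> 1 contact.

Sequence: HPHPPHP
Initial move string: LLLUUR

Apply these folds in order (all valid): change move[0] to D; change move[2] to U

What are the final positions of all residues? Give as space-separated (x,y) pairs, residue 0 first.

Initial moves: LLLUUR
Fold: move[0]->D => DLLUUR (positions: [(0, 0), (0, -1), (-1, -1), (-2, -1), (-2, 0), (-2, 1), (-1, 1)])
Fold: move[2]->U => DLUUUR (positions: [(0, 0), (0, -1), (-1, -1), (-1, 0), (-1, 1), (-1, 2), (0, 2)])

Answer: (0,0) (0,-1) (-1,-1) (-1,0) (-1,1) (-1,2) (0,2)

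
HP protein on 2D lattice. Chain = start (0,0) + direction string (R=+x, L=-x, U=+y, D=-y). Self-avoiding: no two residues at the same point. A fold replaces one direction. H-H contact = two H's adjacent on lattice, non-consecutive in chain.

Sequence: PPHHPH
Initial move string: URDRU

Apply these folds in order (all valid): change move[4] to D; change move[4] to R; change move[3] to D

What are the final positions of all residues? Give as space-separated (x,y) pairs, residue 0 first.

Initial moves: URDRU
Fold: move[4]->D => URDRD (positions: [(0, 0), (0, 1), (1, 1), (1, 0), (2, 0), (2, -1)])
Fold: move[4]->R => URDRR (positions: [(0, 0), (0, 1), (1, 1), (1, 0), (2, 0), (3, 0)])
Fold: move[3]->D => URDDR (positions: [(0, 0), (0, 1), (1, 1), (1, 0), (1, -1), (2, -1)])

Answer: (0,0) (0,1) (1,1) (1,0) (1,-1) (2,-1)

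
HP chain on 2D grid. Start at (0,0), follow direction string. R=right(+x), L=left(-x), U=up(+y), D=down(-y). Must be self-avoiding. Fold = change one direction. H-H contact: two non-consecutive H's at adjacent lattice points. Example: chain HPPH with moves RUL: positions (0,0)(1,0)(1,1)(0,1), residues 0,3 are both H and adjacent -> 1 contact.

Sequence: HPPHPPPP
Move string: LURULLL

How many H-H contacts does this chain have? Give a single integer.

Positions: [(0, 0), (-1, 0), (-1, 1), (0, 1), (0, 2), (-1, 2), (-2, 2), (-3, 2)]
H-H contact: residue 0 @(0,0) - residue 3 @(0, 1)

Answer: 1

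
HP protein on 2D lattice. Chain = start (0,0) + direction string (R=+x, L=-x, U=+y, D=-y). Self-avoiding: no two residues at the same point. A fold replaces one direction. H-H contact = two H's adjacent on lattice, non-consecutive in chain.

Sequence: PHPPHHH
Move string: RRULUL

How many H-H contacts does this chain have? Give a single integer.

Positions: [(0, 0), (1, 0), (2, 0), (2, 1), (1, 1), (1, 2), (0, 2)]
H-H contact: residue 1 @(1,0) - residue 4 @(1, 1)

Answer: 1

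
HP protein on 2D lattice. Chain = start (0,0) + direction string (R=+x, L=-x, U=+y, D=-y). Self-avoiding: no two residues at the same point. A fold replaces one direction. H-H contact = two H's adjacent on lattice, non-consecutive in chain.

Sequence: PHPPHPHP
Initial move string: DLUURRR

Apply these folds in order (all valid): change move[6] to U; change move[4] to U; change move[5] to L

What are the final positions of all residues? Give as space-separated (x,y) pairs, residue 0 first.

Initial moves: DLUURRR
Fold: move[6]->U => DLUURRU (positions: [(0, 0), (0, -1), (-1, -1), (-1, 0), (-1, 1), (0, 1), (1, 1), (1, 2)])
Fold: move[4]->U => DLUUURU (positions: [(0, 0), (0, -1), (-1, -1), (-1, 0), (-1, 1), (-1, 2), (0, 2), (0, 3)])
Fold: move[5]->L => DLUUULU (positions: [(0, 0), (0, -1), (-1, -1), (-1, 0), (-1, 1), (-1, 2), (-2, 2), (-2, 3)])

Answer: (0,0) (0,-1) (-1,-1) (-1,0) (-1,1) (-1,2) (-2,2) (-2,3)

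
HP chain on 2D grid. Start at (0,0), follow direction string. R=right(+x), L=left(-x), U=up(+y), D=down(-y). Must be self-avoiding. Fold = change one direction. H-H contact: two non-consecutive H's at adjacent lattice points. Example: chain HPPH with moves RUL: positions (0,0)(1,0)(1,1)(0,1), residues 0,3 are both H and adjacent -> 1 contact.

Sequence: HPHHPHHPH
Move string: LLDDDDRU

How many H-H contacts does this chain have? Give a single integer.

Positions: [(0, 0), (-1, 0), (-2, 0), (-2, -1), (-2, -2), (-2, -3), (-2, -4), (-1, -4), (-1, -3)]
H-H contact: residue 5 @(-2,-3) - residue 8 @(-1, -3)

Answer: 1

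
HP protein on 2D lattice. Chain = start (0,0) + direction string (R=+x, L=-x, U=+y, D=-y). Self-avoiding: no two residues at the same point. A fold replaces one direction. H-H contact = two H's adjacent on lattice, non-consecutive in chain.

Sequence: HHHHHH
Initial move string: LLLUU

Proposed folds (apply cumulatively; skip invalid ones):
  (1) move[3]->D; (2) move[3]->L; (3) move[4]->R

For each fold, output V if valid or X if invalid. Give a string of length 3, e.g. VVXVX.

Answer: XVX

Derivation:
Initial: LLLUU -> [(0, 0), (-1, 0), (-2, 0), (-3, 0), (-3, 1), (-3, 2)]
Fold 1: move[3]->D => LLLDU INVALID (collision), skipped
Fold 2: move[3]->L => LLLLU VALID
Fold 3: move[4]->R => LLLLR INVALID (collision), skipped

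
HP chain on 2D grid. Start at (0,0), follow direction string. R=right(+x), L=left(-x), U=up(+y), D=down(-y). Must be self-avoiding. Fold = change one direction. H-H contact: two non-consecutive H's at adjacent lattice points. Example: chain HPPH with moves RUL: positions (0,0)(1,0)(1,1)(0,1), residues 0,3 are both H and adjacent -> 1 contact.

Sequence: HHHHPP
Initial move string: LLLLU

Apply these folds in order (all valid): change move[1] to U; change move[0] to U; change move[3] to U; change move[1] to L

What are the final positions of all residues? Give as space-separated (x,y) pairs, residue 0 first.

Answer: (0,0) (0,1) (-1,1) (-2,1) (-2,2) (-2,3)

Derivation:
Initial moves: LLLLU
Fold: move[1]->U => LULLU (positions: [(0, 0), (-1, 0), (-1, 1), (-2, 1), (-3, 1), (-3, 2)])
Fold: move[0]->U => UULLU (positions: [(0, 0), (0, 1), (0, 2), (-1, 2), (-2, 2), (-2, 3)])
Fold: move[3]->U => UULUU (positions: [(0, 0), (0, 1), (0, 2), (-1, 2), (-1, 3), (-1, 4)])
Fold: move[1]->L => ULLUU (positions: [(0, 0), (0, 1), (-1, 1), (-2, 1), (-2, 2), (-2, 3)])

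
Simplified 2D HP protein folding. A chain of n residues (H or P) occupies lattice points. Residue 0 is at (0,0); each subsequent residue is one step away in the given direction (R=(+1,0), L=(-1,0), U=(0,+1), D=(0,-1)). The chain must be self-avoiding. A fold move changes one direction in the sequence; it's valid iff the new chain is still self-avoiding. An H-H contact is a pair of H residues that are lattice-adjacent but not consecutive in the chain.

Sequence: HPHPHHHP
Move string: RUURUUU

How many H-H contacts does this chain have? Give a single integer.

Answer: 0

Derivation:
Positions: [(0, 0), (1, 0), (1, 1), (1, 2), (2, 2), (2, 3), (2, 4), (2, 5)]
No H-H contacts found.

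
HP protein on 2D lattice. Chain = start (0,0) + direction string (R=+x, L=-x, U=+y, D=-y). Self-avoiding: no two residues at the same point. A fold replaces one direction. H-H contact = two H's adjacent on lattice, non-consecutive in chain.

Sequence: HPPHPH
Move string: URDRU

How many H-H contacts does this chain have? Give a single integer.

Answer: 1

Derivation:
Positions: [(0, 0), (0, 1), (1, 1), (1, 0), (2, 0), (2, 1)]
H-H contact: residue 0 @(0,0) - residue 3 @(1, 0)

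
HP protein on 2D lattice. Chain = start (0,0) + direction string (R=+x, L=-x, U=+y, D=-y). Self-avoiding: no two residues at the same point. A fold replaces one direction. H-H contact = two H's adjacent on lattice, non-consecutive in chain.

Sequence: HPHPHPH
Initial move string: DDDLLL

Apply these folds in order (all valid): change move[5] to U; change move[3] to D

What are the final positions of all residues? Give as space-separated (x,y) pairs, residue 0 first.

Initial moves: DDDLLL
Fold: move[5]->U => DDDLLU (positions: [(0, 0), (0, -1), (0, -2), (0, -3), (-1, -3), (-2, -3), (-2, -2)])
Fold: move[3]->D => DDDDLU (positions: [(0, 0), (0, -1), (0, -2), (0, -3), (0, -4), (-1, -4), (-1, -3)])

Answer: (0,0) (0,-1) (0,-2) (0,-3) (0,-4) (-1,-4) (-1,-3)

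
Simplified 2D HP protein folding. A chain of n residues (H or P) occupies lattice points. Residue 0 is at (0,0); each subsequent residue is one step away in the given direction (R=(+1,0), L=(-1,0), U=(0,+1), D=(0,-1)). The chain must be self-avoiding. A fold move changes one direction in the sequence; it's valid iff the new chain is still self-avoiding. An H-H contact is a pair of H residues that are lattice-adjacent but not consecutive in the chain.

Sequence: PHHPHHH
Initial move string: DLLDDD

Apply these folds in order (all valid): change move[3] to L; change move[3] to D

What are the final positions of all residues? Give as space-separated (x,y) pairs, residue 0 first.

Initial moves: DLLDDD
Fold: move[3]->L => DLLLDD (positions: [(0, 0), (0, -1), (-1, -1), (-2, -1), (-3, -1), (-3, -2), (-3, -3)])
Fold: move[3]->D => DLLDDD (positions: [(0, 0), (0, -1), (-1, -1), (-2, -1), (-2, -2), (-2, -3), (-2, -4)])

Answer: (0,0) (0,-1) (-1,-1) (-2,-1) (-2,-2) (-2,-3) (-2,-4)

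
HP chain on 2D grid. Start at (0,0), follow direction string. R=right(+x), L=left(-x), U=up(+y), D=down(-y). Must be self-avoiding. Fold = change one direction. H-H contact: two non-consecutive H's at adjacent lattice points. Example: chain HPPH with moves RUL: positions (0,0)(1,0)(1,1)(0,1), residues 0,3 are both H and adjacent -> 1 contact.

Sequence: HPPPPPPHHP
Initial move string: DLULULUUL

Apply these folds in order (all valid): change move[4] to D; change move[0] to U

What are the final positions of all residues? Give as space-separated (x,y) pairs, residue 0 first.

Answer: (0,0) (0,1) (-1,1) (-1,2) (-2,2) (-2,1) (-3,1) (-3,2) (-3,3) (-4,3)

Derivation:
Initial moves: DLULULUUL
Fold: move[4]->D => DLULDLUUL (positions: [(0, 0), (0, -1), (-1, -1), (-1, 0), (-2, 0), (-2, -1), (-3, -1), (-3, 0), (-3, 1), (-4, 1)])
Fold: move[0]->U => ULULDLUUL (positions: [(0, 0), (0, 1), (-1, 1), (-1, 2), (-2, 2), (-2, 1), (-3, 1), (-3, 2), (-3, 3), (-4, 3)])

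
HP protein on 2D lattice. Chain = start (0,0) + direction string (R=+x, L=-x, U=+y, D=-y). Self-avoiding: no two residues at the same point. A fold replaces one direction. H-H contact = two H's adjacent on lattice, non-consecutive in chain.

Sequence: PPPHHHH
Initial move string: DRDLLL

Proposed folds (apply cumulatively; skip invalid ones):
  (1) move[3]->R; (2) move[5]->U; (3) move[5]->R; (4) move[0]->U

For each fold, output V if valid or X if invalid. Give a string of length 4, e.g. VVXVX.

Answer: XVXX

Derivation:
Initial: DRDLLL -> [(0, 0), (0, -1), (1, -1), (1, -2), (0, -2), (-1, -2), (-2, -2)]
Fold 1: move[3]->R => DRDRLL INVALID (collision), skipped
Fold 2: move[5]->U => DRDLLU VALID
Fold 3: move[5]->R => DRDLLR INVALID (collision), skipped
Fold 4: move[0]->U => URDLLU INVALID (collision), skipped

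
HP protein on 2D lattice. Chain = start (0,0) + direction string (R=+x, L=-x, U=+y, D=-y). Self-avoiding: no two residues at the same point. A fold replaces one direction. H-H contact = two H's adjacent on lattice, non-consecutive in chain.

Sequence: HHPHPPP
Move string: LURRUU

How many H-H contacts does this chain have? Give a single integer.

Positions: [(0, 0), (-1, 0), (-1, 1), (0, 1), (1, 1), (1, 2), (1, 3)]
H-H contact: residue 0 @(0,0) - residue 3 @(0, 1)

Answer: 1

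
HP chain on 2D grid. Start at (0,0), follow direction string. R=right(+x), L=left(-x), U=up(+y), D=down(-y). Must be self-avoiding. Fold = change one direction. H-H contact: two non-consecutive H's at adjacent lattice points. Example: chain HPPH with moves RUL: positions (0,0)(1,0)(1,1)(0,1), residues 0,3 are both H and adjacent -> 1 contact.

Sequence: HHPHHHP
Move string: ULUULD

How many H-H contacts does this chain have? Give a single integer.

Positions: [(0, 0), (0, 1), (-1, 1), (-1, 2), (-1, 3), (-2, 3), (-2, 2)]
No H-H contacts found.

Answer: 0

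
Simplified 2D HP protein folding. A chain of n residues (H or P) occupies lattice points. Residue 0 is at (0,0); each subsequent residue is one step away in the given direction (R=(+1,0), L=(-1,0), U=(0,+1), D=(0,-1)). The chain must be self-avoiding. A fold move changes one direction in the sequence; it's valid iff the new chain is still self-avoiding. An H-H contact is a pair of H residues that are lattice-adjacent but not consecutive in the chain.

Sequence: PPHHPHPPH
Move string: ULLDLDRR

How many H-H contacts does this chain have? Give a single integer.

Answer: 0

Derivation:
Positions: [(0, 0), (0, 1), (-1, 1), (-2, 1), (-2, 0), (-3, 0), (-3, -1), (-2, -1), (-1, -1)]
No H-H contacts found.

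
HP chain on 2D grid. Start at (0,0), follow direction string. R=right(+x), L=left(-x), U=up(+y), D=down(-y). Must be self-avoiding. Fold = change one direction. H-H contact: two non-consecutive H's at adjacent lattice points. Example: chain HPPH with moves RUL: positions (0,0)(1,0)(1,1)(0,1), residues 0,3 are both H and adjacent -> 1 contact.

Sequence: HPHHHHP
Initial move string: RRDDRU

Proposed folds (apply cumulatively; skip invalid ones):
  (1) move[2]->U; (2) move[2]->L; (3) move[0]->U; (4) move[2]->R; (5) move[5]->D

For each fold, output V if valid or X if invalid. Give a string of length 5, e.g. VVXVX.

Answer: XXVVV

Derivation:
Initial: RRDDRU -> [(0, 0), (1, 0), (2, 0), (2, -1), (2, -2), (3, -2), (3, -1)]
Fold 1: move[2]->U => RRUDRU INVALID (collision), skipped
Fold 2: move[2]->L => RRLDRU INVALID (collision), skipped
Fold 3: move[0]->U => URDDRU VALID
Fold 4: move[2]->R => URRDRU VALID
Fold 5: move[5]->D => URRDRD VALID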